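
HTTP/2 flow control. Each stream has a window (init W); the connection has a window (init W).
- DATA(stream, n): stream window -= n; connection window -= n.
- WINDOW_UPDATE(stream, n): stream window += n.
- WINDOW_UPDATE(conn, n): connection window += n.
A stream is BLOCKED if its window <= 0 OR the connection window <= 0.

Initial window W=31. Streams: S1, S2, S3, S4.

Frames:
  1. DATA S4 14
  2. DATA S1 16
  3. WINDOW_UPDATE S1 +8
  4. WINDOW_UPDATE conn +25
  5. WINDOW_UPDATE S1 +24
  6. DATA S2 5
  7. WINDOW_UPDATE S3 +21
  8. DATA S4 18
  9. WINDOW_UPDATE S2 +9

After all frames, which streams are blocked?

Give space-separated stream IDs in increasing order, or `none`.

Answer: S4

Derivation:
Op 1: conn=17 S1=31 S2=31 S3=31 S4=17 blocked=[]
Op 2: conn=1 S1=15 S2=31 S3=31 S4=17 blocked=[]
Op 3: conn=1 S1=23 S2=31 S3=31 S4=17 blocked=[]
Op 4: conn=26 S1=23 S2=31 S3=31 S4=17 blocked=[]
Op 5: conn=26 S1=47 S2=31 S3=31 S4=17 blocked=[]
Op 6: conn=21 S1=47 S2=26 S3=31 S4=17 blocked=[]
Op 7: conn=21 S1=47 S2=26 S3=52 S4=17 blocked=[]
Op 8: conn=3 S1=47 S2=26 S3=52 S4=-1 blocked=[4]
Op 9: conn=3 S1=47 S2=35 S3=52 S4=-1 blocked=[4]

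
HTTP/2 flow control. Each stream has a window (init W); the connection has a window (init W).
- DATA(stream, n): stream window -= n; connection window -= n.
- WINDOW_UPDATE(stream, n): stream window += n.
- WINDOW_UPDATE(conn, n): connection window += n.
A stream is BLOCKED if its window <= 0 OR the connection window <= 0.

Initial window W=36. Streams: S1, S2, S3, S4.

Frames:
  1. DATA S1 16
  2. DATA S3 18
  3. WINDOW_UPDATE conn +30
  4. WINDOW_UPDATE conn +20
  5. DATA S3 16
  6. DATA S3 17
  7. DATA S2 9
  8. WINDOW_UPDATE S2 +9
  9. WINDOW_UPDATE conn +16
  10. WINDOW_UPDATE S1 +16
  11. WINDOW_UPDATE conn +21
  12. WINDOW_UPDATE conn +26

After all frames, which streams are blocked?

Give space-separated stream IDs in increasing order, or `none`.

Answer: S3

Derivation:
Op 1: conn=20 S1=20 S2=36 S3=36 S4=36 blocked=[]
Op 2: conn=2 S1=20 S2=36 S3=18 S4=36 blocked=[]
Op 3: conn=32 S1=20 S2=36 S3=18 S4=36 blocked=[]
Op 4: conn=52 S1=20 S2=36 S3=18 S4=36 blocked=[]
Op 5: conn=36 S1=20 S2=36 S3=2 S4=36 blocked=[]
Op 6: conn=19 S1=20 S2=36 S3=-15 S4=36 blocked=[3]
Op 7: conn=10 S1=20 S2=27 S3=-15 S4=36 blocked=[3]
Op 8: conn=10 S1=20 S2=36 S3=-15 S4=36 blocked=[3]
Op 9: conn=26 S1=20 S2=36 S3=-15 S4=36 blocked=[3]
Op 10: conn=26 S1=36 S2=36 S3=-15 S4=36 blocked=[3]
Op 11: conn=47 S1=36 S2=36 S3=-15 S4=36 blocked=[3]
Op 12: conn=73 S1=36 S2=36 S3=-15 S4=36 blocked=[3]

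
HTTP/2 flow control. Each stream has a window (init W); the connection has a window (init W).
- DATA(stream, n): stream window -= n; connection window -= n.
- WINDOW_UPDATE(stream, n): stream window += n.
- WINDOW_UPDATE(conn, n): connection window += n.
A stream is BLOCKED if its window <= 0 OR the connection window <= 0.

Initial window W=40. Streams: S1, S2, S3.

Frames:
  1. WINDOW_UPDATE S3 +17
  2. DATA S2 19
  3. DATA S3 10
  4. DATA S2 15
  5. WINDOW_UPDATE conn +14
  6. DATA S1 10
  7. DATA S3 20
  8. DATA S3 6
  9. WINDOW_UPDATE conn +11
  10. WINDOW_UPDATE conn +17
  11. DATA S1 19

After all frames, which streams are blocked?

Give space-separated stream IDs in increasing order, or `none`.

Answer: S1 S2 S3

Derivation:
Op 1: conn=40 S1=40 S2=40 S3=57 blocked=[]
Op 2: conn=21 S1=40 S2=21 S3=57 blocked=[]
Op 3: conn=11 S1=40 S2=21 S3=47 blocked=[]
Op 4: conn=-4 S1=40 S2=6 S3=47 blocked=[1, 2, 3]
Op 5: conn=10 S1=40 S2=6 S3=47 blocked=[]
Op 6: conn=0 S1=30 S2=6 S3=47 blocked=[1, 2, 3]
Op 7: conn=-20 S1=30 S2=6 S3=27 blocked=[1, 2, 3]
Op 8: conn=-26 S1=30 S2=6 S3=21 blocked=[1, 2, 3]
Op 9: conn=-15 S1=30 S2=6 S3=21 blocked=[1, 2, 3]
Op 10: conn=2 S1=30 S2=6 S3=21 blocked=[]
Op 11: conn=-17 S1=11 S2=6 S3=21 blocked=[1, 2, 3]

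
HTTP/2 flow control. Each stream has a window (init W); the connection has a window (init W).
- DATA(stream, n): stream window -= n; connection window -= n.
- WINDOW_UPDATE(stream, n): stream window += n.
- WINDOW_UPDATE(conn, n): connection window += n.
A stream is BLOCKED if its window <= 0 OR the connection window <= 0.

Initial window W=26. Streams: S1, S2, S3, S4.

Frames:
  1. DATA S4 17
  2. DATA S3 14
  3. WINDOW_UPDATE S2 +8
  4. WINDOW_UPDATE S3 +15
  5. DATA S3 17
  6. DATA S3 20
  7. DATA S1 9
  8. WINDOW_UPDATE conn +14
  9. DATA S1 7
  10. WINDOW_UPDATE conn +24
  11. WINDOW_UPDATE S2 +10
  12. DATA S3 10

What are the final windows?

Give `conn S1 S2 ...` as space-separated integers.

Op 1: conn=9 S1=26 S2=26 S3=26 S4=9 blocked=[]
Op 2: conn=-5 S1=26 S2=26 S3=12 S4=9 blocked=[1, 2, 3, 4]
Op 3: conn=-5 S1=26 S2=34 S3=12 S4=9 blocked=[1, 2, 3, 4]
Op 4: conn=-5 S1=26 S2=34 S3=27 S4=9 blocked=[1, 2, 3, 4]
Op 5: conn=-22 S1=26 S2=34 S3=10 S4=9 blocked=[1, 2, 3, 4]
Op 6: conn=-42 S1=26 S2=34 S3=-10 S4=9 blocked=[1, 2, 3, 4]
Op 7: conn=-51 S1=17 S2=34 S3=-10 S4=9 blocked=[1, 2, 3, 4]
Op 8: conn=-37 S1=17 S2=34 S3=-10 S4=9 blocked=[1, 2, 3, 4]
Op 9: conn=-44 S1=10 S2=34 S3=-10 S4=9 blocked=[1, 2, 3, 4]
Op 10: conn=-20 S1=10 S2=34 S3=-10 S4=9 blocked=[1, 2, 3, 4]
Op 11: conn=-20 S1=10 S2=44 S3=-10 S4=9 blocked=[1, 2, 3, 4]
Op 12: conn=-30 S1=10 S2=44 S3=-20 S4=9 blocked=[1, 2, 3, 4]

Answer: -30 10 44 -20 9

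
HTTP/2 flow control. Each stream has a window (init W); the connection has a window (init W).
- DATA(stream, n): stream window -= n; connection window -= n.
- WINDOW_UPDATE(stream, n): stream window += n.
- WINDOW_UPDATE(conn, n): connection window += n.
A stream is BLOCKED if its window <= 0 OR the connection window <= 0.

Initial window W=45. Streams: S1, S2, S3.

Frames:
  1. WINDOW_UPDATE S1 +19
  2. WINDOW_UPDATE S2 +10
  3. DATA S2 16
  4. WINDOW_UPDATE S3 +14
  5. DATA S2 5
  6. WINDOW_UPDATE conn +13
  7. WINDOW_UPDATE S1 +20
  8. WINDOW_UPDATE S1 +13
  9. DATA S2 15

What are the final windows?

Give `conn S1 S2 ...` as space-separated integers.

Answer: 22 97 19 59

Derivation:
Op 1: conn=45 S1=64 S2=45 S3=45 blocked=[]
Op 2: conn=45 S1=64 S2=55 S3=45 blocked=[]
Op 3: conn=29 S1=64 S2=39 S3=45 blocked=[]
Op 4: conn=29 S1=64 S2=39 S3=59 blocked=[]
Op 5: conn=24 S1=64 S2=34 S3=59 blocked=[]
Op 6: conn=37 S1=64 S2=34 S3=59 blocked=[]
Op 7: conn=37 S1=84 S2=34 S3=59 blocked=[]
Op 8: conn=37 S1=97 S2=34 S3=59 blocked=[]
Op 9: conn=22 S1=97 S2=19 S3=59 blocked=[]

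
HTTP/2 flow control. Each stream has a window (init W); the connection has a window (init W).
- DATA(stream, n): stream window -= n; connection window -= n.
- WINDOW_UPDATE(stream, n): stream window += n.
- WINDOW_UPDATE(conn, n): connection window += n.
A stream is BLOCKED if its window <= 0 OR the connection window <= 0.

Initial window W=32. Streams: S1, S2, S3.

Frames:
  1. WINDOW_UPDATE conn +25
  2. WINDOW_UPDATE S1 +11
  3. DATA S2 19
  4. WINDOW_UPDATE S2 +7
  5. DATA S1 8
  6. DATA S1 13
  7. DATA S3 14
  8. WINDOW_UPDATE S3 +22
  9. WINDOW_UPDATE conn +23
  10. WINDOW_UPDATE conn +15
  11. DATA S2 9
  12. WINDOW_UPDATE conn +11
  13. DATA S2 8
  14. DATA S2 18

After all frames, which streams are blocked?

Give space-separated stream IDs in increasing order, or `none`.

Op 1: conn=57 S1=32 S2=32 S3=32 blocked=[]
Op 2: conn=57 S1=43 S2=32 S3=32 blocked=[]
Op 3: conn=38 S1=43 S2=13 S3=32 blocked=[]
Op 4: conn=38 S1=43 S2=20 S3=32 blocked=[]
Op 5: conn=30 S1=35 S2=20 S3=32 blocked=[]
Op 6: conn=17 S1=22 S2=20 S3=32 blocked=[]
Op 7: conn=3 S1=22 S2=20 S3=18 blocked=[]
Op 8: conn=3 S1=22 S2=20 S3=40 blocked=[]
Op 9: conn=26 S1=22 S2=20 S3=40 blocked=[]
Op 10: conn=41 S1=22 S2=20 S3=40 blocked=[]
Op 11: conn=32 S1=22 S2=11 S3=40 blocked=[]
Op 12: conn=43 S1=22 S2=11 S3=40 blocked=[]
Op 13: conn=35 S1=22 S2=3 S3=40 blocked=[]
Op 14: conn=17 S1=22 S2=-15 S3=40 blocked=[2]

Answer: S2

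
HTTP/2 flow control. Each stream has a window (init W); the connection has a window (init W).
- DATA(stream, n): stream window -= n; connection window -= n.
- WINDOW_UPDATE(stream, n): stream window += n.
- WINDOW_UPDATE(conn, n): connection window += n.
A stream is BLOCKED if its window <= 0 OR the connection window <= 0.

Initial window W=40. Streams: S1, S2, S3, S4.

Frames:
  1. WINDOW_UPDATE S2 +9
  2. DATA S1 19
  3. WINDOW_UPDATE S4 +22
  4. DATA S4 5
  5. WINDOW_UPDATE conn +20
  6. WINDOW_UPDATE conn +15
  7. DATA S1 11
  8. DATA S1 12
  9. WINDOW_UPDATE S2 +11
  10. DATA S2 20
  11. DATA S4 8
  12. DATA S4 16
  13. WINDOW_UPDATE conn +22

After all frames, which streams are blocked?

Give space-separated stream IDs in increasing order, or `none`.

Answer: S1

Derivation:
Op 1: conn=40 S1=40 S2=49 S3=40 S4=40 blocked=[]
Op 2: conn=21 S1=21 S2=49 S3=40 S4=40 blocked=[]
Op 3: conn=21 S1=21 S2=49 S3=40 S4=62 blocked=[]
Op 4: conn=16 S1=21 S2=49 S3=40 S4=57 blocked=[]
Op 5: conn=36 S1=21 S2=49 S3=40 S4=57 blocked=[]
Op 6: conn=51 S1=21 S2=49 S3=40 S4=57 blocked=[]
Op 7: conn=40 S1=10 S2=49 S3=40 S4=57 blocked=[]
Op 8: conn=28 S1=-2 S2=49 S3=40 S4=57 blocked=[1]
Op 9: conn=28 S1=-2 S2=60 S3=40 S4=57 blocked=[1]
Op 10: conn=8 S1=-2 S2=40 S3=40 S4=57 blocked=[1]
Op 11: conn=0 S1=-2 S2=40 S3=40 S4=49 blocked=[1, 2, 3, 4]
Op 12: conn=-16 S1=-2 S2=40 S3=40 S4=33 blocked=[1, 2, 3, 4]
Op 13: conn=6 S1=-2 S2=40 S3=40 S4=33 blocked=[1]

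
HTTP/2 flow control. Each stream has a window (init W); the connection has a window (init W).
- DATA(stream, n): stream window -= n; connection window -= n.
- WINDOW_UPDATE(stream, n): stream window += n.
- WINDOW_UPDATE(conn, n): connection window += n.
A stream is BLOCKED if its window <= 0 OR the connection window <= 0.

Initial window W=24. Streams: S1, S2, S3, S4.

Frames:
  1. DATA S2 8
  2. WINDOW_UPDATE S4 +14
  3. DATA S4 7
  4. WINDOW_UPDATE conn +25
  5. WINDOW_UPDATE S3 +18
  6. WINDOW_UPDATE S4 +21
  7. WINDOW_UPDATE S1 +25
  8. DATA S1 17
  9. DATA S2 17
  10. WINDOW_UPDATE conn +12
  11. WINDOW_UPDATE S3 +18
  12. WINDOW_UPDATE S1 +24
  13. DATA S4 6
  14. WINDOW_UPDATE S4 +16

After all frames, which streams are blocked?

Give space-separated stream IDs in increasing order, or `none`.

Op 1: conn=16 S1=24 S2=16 S3=24 S4=24 blocked=[]
Op 2: conn=16 S1=24 S2=16 S3=24 S4=38 blocked=[]
Op 3: conn=9 S1=24 S2=16 S3=24 S4=31 blocked=[]
Op 4: conn=34 S1=24 S2=16 S3=24 S4=31 blocked=[]
Op 5: conn=34 S1=24 S2=16 S3=42 S4=31 blocked=[]
Op 6: conn=34 S1=24 S2=16 S3=42 S4=52 blocked=[]
Op 7: conn=34 S1=49 S2=16 S3=42 S4=52 blocked=[]
Op 8: conn=17 S1=32 S2=16 S3=42 S4=52 blocked=[]
Op 9: conn=0 S1=32 S2=-1 S3=42 S4=52 blocked=[1, 2, 3, 4]
Op 10: conn=12 S1=32 S2=-1 S3=42 S4=52 blocked=[2]
Op 11: conn=12 S1=32 S2=-1 S3=60 S4=52 blocked=[2]
Op 12: conn=12 S1=56 S2=-1 S3=60 S4=52 blocked=[2]
Op 13: conn=6 S1=56 S2=-1 S3=60 S4=46 blocked=[2]
Op 14: conn=6 S1=56 S2=-1 S3=60 S4=62 blocked=[2]

Answer: S2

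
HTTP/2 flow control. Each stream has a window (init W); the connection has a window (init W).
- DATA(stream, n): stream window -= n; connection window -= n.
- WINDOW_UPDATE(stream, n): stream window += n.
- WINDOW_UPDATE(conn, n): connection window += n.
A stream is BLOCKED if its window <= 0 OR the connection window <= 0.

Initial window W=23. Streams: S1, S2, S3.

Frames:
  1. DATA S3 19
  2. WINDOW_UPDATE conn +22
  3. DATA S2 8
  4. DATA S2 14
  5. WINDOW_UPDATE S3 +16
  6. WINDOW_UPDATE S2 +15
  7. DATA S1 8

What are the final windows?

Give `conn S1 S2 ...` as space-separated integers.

Answer: -4 15 16 20

Derivation:
Op 1: conn=4 S1=23 S2=23 S3=4 blocked=[]
Op 2: conn=26 S1=23 S2=23 S3=4 blocked=[]
Op 3: conn=18 S1=23 S2=15 S3=4 blocked=[]
Op 4: conn=4 S1=23 S2=1 S3=4 blocked=[]
Op 5: conn=4 S1=23 S2=1 S3=20 blocked=[]
Op 6: conn=4 S1=23 S2=16 S3=20 blocked=[]
Op 7: conn=-4 S1=15 S2=16 S3=20 blocked=[1, 2, 3]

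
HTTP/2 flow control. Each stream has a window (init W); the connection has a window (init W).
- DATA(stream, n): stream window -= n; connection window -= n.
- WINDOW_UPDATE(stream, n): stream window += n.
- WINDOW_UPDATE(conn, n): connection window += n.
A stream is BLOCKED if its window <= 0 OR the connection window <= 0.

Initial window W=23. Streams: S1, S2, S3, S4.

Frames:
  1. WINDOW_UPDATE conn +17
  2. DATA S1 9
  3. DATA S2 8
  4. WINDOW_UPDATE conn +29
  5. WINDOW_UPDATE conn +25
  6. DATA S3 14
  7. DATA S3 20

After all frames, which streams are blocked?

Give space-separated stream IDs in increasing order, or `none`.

Op 1: conn=40 S1=23 S2=23 S3=23 S4=23 blocked=[]
Op 2: conn=31 S1=14 S2=23 S3=23 S4=23 blocked=[]
Op 3: conn=23 S1=14 S2=15 S3=23 S4=23 blocked=[]
Op 4: conn=52 S1=14 S2=15 S3=23 S4=23 blocked=[]
Op 5: conn=77 S1=14 S2=15 S3=23 S4=23 blocked=[]
Op 6: conn=63 S1=14 S2=15 S3=9 S4=23 blocked=[]
Op 7: conn=43 S1=14 S2=15 S3=-11 S4=23 blocked=[3]

Answer: S3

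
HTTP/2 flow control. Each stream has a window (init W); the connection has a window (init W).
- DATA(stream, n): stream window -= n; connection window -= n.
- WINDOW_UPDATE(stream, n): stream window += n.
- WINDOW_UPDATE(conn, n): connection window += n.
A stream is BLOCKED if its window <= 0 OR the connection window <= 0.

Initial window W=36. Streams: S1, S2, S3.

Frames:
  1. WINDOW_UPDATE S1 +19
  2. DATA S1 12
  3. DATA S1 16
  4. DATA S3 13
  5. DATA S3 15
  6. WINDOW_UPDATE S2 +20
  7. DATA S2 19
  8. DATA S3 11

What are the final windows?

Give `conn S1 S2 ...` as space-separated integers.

Answer: -50 27 37 -3

Derivation:
Op 1: conn=36 S1=55 S2=36 S3=36 blocked=[]
Op 2: conn=24 S1=43 S2=36 S3=36 blocked=[]
Op 3: conn=8 S1=27 S2=36 S3=36 blocked=[]
Op 4: conn=-5 S1=27 S2=36 S3=23 blocked=[1, 2, 3]
Op 5: conn=-20 S1=27 S2=36 S3=8 blocked=[1, 2, 3]
Op 6: conn=-20 S1=27 S2=56 S3=8 blocked=[1, 2, 3]
Op 7: conn=-39 S1=27 S2=37 S3=8 blocked=[1, 2, 3]
Op 8: conn=-50 S1=27 S2=37 S3=-3 blocked=[1, 2, 3]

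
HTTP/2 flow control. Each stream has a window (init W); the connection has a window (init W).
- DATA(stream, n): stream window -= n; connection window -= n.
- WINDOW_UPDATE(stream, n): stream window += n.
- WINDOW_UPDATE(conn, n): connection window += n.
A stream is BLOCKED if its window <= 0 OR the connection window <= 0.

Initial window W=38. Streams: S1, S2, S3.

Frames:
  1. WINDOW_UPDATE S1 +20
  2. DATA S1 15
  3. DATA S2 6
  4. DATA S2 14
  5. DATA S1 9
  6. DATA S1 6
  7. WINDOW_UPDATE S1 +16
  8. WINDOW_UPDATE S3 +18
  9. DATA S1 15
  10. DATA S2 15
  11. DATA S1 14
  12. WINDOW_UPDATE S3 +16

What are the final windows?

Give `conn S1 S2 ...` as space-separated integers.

Op 1: conn=38 S1=58 S2=38 S3=38 blocked=[]
Op 2: conn=23 S1=43 S2=38 S3=38 blocked=[]
Op 3: conn=17 S1=43 S2=32 S3=38 blocked=[]
Op 4: conn=3 S1=43 S2=18 S3=38 blocked=[]
Op 5: conn=-6 S1=34 S2=18 S3=38 blocked=[1, 2, 3]
Op 6: conn=-12 S1=28 S2=18 S3=38 blocked=[1, 2, 3]
Op 7: conn=-12 S1=44 S2=18 S3=38 blocked=[1, 2, 3]
Op 8: conn=-12 S1=44 S2=18 S3=56 blocked=[1, 2, 3]
Op 9: conn=-27 S1=29 S2=18 S3=56 blocked=[1, 2, 3]
Op 10: conn=-42 S1=29 S2=3 S3=56 blocked=[1, 2, 3]
Op 11: conn=-56 S1=15 S2=3 S3=56 blocked=[1, 2, 3]
Op 12: conn=-56 S1=15 S2=3 S3=72 blocked=[1, 2, 3]

Answer: -56 15 3 72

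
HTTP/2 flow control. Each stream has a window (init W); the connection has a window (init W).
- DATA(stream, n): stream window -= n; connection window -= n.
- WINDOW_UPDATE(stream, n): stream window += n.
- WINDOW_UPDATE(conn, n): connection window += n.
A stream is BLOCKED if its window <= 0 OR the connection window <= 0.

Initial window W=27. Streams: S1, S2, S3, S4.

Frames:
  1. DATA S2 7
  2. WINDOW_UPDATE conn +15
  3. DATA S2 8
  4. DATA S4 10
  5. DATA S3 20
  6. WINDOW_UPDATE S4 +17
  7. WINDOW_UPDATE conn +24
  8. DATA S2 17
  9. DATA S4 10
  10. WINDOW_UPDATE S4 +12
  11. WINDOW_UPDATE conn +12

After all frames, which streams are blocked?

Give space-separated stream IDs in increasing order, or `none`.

Op 1: conn=20 S1=27 S2=20 S3=27 S4=27 blocked=[]
Op 2: conn=35 S1=27 S2=20 S3=27 S4=27 blocked=[]
Op 3: conn=27 S1=27 S2=12 S3=27 S4=27 blocked=[]
Op 4: conn=17 S1=27 S2=12 S3=27 S4=17 blocked=[]
Op 5: conn=-3 S1=27 S2=12 S3=7 S4=17 blocked=[1, 2, 3, 4]
Op 6: conn=-3 S1=27 S2=12 S3=7 S4=34 blocked=[1, 2, 3, 4]
Op 7: conn=21 S1=27 S2=12 S3=7 S4=34 blocked=[]
Op 8: conn=4 S1=27 S2=-5 S3=7 S4=34 blocked=[2]
Op 9: conn=-6 S1=27 S2=-5 S3=7 S4=24 blocked=[1, 2, 3, 4]
Op 10: conn=-6 S1=27 S2=-5 S3=7 S4=36 blocked=[1, 2, 3, 4]
Op 11: conn=6 S1=27 S2=-5 S3=7 S4=36 blocked=[2]

Answer: S2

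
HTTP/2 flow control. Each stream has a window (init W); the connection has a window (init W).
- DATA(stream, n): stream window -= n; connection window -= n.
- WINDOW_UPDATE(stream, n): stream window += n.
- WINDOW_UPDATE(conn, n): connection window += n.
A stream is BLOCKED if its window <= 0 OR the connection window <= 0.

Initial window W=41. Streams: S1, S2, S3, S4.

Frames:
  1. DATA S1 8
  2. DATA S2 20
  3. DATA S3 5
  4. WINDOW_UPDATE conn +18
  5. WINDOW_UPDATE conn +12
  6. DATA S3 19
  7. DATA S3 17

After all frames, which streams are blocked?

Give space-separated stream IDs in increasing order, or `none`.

Answer: S3

Derivation:
Op 1: conn=33 S1=33 S2=41 S3=41 S4=41 blocked=[]
Op 2: conn=13 S1=33 S2=21 S3=41 S4=41 blocked=[]
Op 3: conn=8 S1=33 S2=21 S3=36 S4=41 blocked=[]
Op 4: conn=26 S1=33 S2=21 S3=36 S4=41 blocked=[]
Op 5: conn=38 S1=33 S2=21 S3=36 S4=41 blocked=[]
Op 6: conn=19 S1=33 S2=21 S3=17 S4=41 blocked=[]
Op 7: conn=2 S1=33 S2=21 S3=0 S4=41 blocked=[3]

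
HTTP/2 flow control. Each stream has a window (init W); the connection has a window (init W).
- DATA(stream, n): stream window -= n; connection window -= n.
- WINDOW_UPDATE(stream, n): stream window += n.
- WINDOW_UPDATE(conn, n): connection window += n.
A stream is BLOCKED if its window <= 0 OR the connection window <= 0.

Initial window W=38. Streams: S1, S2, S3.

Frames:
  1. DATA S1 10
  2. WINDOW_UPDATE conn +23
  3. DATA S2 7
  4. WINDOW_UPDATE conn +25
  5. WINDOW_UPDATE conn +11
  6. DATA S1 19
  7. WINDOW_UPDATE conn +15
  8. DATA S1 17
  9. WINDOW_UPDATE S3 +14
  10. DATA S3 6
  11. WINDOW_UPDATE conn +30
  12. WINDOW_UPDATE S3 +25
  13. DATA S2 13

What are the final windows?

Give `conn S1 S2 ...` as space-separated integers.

Op 1: conn=28 S1=28 S2=38 S3=38 blocked=[]
Op 2: conn=51 S1=28 S2=38 S3=38 blocked=[]
Op 3: conn=44 S1=28 S2=31 S3=38 blocked=[]
Op 4: conn=69 S1=28 S2=31 S3=38 blocked=[]
Op 5: conn=80 S1=28 S2=31 S3=38 blocked=[]
Op 6: conn=61 S1=9 S2=31 S3=38 blocked=[]
Op 7: conn=76 S1=9 S2=31 S3=38 blocked=[]
Op 8: conn=59 S1=-8 S2=31 S3=38 blocked=[1]
Op 9: conn=59 S1=-8 S2=31 S3=52 blocked=[1]
Op 10: conn=53 S1=-8 S2=31 S3=46 blocked=[1]
Op 11: conn=83 S1=-8 S2=31 S3=46 blocked=[1]
Op 12: conn=83 S1=-8 S2=31 S3=71 blocked=[1]
Op 13: conn=70 S1=-8 S2=18 S3=71 blocked=[1]

Answer: 70 -8 18 71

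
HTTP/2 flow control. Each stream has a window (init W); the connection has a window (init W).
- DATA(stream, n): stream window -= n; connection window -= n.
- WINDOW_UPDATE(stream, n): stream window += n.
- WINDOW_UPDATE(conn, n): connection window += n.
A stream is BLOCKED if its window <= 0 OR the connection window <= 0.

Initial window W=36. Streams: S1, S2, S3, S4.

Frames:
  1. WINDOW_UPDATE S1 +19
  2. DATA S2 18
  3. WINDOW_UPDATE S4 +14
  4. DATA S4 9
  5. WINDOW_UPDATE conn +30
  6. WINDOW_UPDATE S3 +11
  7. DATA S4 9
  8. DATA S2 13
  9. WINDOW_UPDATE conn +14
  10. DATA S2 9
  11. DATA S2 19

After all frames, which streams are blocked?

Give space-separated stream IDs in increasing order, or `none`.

Op 1: conn=36 S1=55 S2=36 S3=36 S4=36 blocked=[]
Op 2: conn=18 S1=55 S2=18 S3=36 S4=36 blocked=[]
Op 3: conn=18 S1=55 S2=18 S3=36 S4=50 blocked=[]
Op 4: conn=9 S1=55 S2=18 S3=36 S4=41 blocked=[]
Op 5: conn=39 S1=55 S2=18 S3=36 S4=41 blocked=[]
Op 6: conn=39 S1=55 S2=18 S3=47 S4=41 blocked=[]
Op 7: conn=30 S1=55 S2=18 S3=47 S4=32 blocked=[]
Op 8: conn=17 S1=55 S2=5 S3=47 S4=32 blocked=[]
Op 9: conn=31 S1=55 S2=5 S3=47 S4=32 blocked=[]
Op 10: conn=22 S1=55 S2=-4 S3=47 S4=32 blocked=[2]
Op 11: conn=3 S1=55 S2=-23 S3=47 S4=32 blocked=[2]

Answer: S2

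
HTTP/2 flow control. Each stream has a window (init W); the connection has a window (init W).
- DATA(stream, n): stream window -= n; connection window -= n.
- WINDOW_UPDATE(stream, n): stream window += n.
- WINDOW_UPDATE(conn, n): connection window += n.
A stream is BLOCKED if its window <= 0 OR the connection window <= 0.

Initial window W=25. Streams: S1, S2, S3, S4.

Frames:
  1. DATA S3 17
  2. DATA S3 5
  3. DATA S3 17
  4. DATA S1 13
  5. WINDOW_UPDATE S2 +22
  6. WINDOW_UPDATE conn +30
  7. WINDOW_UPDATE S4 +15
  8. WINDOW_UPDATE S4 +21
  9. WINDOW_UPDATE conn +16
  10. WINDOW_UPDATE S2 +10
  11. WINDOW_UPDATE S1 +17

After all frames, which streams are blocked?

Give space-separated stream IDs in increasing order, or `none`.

Answer: S3

Derivation:
Op 1: conn=8 S1=25 S2=25 S3=8 S4=25 blocked=[]
Op 2: conn=3 S1=25 S2=25 S3=3 S4=25 blocked=[]
Op 3: conn=-14 S1=25 S2=25 S3=-14 S4=25 blocked=[1, 2, 3, 4]
Op 4: conn=-27 S1=12 S2=25 S3=-14 S4=25 blocked=[1, 2, 3, 4]
Op 5: conn=-27 S1=12 S2=47 S3=-14 S4=25 blocked=[1, 2, 3, 4]
Op 6: conn=3 S1=12 S2=47 S3=-14 S4=25 blocked=[3]
Op 7: conn=3 S1=12 S2=47 S3=-14 S4=40 blocked=[3]
Op 8: conn=3 S1=12 S2=47 S3=-14 S4=61 blocked=[3]
Op 9: conn=19 S1=12 S2=47 S3=-14 S4=61 blocked=[3]
Op 10: conn=19 S1=12 S2=57 S3=-14 S4=61 blocked=[3]
Op 11: conn=19 S1=29 S2=57 S3=-14 S4=61 blocked=[3]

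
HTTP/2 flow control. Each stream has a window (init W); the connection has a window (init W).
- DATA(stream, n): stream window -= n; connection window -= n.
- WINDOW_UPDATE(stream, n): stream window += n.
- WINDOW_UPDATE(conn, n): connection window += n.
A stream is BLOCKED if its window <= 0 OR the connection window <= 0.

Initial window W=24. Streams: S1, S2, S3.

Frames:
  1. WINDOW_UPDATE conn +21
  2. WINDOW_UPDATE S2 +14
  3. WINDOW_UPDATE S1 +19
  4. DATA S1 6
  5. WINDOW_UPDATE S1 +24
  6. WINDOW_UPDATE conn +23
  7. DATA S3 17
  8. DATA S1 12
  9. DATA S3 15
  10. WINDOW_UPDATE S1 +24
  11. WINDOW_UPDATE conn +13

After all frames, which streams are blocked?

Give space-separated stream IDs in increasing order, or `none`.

Answer: S3

Derivation:
Op 1: conn=45 S1=24 S2=24 S3=24 blocked=[]
Op 2: conn=45 S1=24 S2=38 S3=24 blocked=[]
Op 3: conn=45 S1=43 S2=38 S3=24 blocked=[]
Op 4: conn=39 S1=37 S2=38 S3=24 blocked=[]
Op 5: conn=39 S1=61 S2=38 S3=24 blocked=[]
Op 6: conn=62 S1=61 S2=38 S3=24 blocked=[]
Op 7: conn=45 S1=61 S2=38 S3=7 blocked=[]
Op 8: conn=33 S1=49 S2=38 S3=7 blocked=[]
Op 9: conn=18 S1=49 S2=38 S3=-8 blocked=[3]
Op 10: conn=18 S1=73 S2=38 S3=-8 blocked=[3]
Op 11: conn=31 S1=73 S2=38 S3=-8 blocked=[3]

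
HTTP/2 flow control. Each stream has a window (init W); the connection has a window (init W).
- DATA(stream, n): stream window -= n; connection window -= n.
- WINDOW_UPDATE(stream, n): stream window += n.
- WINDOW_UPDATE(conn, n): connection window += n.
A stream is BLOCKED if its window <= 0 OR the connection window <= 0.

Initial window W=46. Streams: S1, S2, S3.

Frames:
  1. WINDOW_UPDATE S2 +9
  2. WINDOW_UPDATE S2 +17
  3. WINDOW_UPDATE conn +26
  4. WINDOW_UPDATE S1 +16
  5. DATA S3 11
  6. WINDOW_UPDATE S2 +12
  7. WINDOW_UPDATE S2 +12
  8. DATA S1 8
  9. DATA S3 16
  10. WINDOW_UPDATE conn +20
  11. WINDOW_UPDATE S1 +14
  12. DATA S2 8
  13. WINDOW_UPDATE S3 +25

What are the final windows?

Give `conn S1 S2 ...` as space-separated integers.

Op 1: conn=46 S1=46 S2=55 S3=46 blocked=[]
Op 2: conn=46 S1=46 S2=72 S3=46 blocked=[]
Op 3: conn=72 S1=46 S2=72 S3=46 blocked=[]
Op 4: conn=72 S1=62 S2=72 S3=46 blocked=[]
Op 5: conn=61 S1=62 S2=72 S3=35 blocked=[]
Op 6: conn=61 S1=62 S2=84 S3=35 blocked=[]
Op 7: conn=61 S1=62 S2=96 S3=35 blocked=[]
Op 8: conn=53 S1=54 S2=96 S3=35 blocked=[]
Op 9: conn=37 S1=54 S2=96 S3=19 blocked=[]
Op 10: conn=57 S1=54 S2=96 S3=19 blocked=[]
Op 11: conn=57 S1=68 S2=96 S3=19 blocked=[]
Op 12: conn=49 S1=68 S2=88 S3=19 blocked=[]
Op 13: conn=49 S1=68 S2=88 S3=44 blocked=[]

Answer: 49 68 88 44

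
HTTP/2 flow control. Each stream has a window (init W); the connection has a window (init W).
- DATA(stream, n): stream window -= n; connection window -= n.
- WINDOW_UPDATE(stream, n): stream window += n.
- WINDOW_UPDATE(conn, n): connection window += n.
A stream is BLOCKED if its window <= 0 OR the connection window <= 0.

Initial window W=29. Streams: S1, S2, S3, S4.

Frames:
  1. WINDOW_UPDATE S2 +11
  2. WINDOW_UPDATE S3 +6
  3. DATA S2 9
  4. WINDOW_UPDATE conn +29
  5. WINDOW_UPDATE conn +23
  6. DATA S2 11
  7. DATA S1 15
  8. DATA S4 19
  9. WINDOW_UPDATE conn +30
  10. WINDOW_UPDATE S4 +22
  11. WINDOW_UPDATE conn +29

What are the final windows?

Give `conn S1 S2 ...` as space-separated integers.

Op 1: conn=29 S1=29 S2=40 S3=29 S4=29 blocked=[]
Op 2: conn=29 S1=29 S2=40 S3=35 S4=29 blocked=[]
Op 3: conn=20 S1=29 S2=31 S3=35 S4=29 blocked=[]
Op 4: conn=49 S1=29 S2=31 S3=35 S4=29 blocked=[]
Op 5: conn=72 S1=29 S2=31 S3=35 S4=29 blocked=[]
Op 6: conn=61 S1=29 S2=20 S3=35 S4=29 blocked=[]
Op 7: conn=46 S1=14 S2=20 S3=35 S4=29 blocked=[]
Op 8: conn=27 S1=14 S2=20 S3=35 S4=10 blocked=[]
Op 9: conn=57 S1=14 S2=20 S3=35 S4=10 blocked=[]
Op 10: conn=57 S1=14 S2=20 S3=35 S4=32 blocked=[]
Op 11: conn=86 S1=14 S2=20 S3=35 S4=32 blocked=[]

Answer: 86 14 20 35 32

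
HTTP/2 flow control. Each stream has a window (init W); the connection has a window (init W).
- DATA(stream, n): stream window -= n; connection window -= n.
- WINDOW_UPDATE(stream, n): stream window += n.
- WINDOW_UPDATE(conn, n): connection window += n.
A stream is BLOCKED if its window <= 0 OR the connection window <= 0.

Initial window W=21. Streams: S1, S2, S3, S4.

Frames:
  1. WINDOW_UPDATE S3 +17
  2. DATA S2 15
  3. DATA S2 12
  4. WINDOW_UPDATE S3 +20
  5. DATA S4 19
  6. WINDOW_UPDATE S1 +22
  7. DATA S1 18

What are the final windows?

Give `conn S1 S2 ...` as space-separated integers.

Op 1: conn=21 S1=21 S2=21 S3=38 S4=21 blocked=[]
Op 2: conn=6 S1=21 S2=6 S3=38 S4=21 blocked=[]
Op 3: conn=-6 S1=21 S2=-6 S3=38 S4=21 blocked=[1, 2, 3, 4]
Op 4: conn=-6 S1=21 S2=-6 S3=58 S4=21 blocked=[1, 2, 3, 4]
Op 5: conn=-25 S1=21 S2=-6 S3=58 S4=2 blocked=[1, 2, 3, 4]
Op 6: conn=-25 S1=43 S2=-6 S3=58 S4=2 blocked=[1, 2, 3, 4]
Op 7: conn=-43 S1=25 S2=-6 S3=58 S4=2 blocked=[1, 2, 3, 4]

Answer: -43 25 -6 58 2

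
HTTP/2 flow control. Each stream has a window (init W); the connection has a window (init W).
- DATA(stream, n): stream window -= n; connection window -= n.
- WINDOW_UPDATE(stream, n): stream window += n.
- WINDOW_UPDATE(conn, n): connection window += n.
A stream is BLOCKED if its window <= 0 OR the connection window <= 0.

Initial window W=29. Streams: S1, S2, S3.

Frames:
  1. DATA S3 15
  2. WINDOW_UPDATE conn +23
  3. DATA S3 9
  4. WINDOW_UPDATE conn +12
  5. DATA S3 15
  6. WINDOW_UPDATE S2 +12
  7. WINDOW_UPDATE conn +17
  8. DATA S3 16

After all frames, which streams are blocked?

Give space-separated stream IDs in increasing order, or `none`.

Answer: S3

Derivation:
Op 1: conn=14 S1=29 S2=29 S3=14 blocked=[]
Op 2: conn=37 S1=29 S2=29 S3=14 blocked=[]
Op 3: conn=28 S1=29 S2=29 S3=5 blocked=[]
Op 4: conn=40 S1=29 S2=29 S3=5 blocked=[]
Op 5: conn=25 S1=29 S2=29 S3=-10 blocked=[3]
Op 6: conn=25 S1=29 S2=41 S3=-10 blocked=[3]
Op 7: conn=42 S1=29 S2=41 S3=-10 blocked=[3]
Op 8: conn=26 S1=29 S2=41 S3=-26 blocked=[3]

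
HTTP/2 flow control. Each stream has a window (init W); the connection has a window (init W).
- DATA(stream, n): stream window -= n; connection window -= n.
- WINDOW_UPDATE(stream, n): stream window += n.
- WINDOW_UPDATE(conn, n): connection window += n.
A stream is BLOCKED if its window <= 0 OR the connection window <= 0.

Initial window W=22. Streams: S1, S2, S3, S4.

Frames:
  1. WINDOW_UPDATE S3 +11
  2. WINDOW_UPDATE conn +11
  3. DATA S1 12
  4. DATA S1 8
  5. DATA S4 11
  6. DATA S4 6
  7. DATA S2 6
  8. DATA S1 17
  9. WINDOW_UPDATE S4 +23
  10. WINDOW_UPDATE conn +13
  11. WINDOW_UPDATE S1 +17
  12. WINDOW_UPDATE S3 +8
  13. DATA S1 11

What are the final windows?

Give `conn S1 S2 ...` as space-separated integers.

Op 1: conn=22 S1=22 S2=22 S3=33 S4=22 blocked=[]
Op 2: conn=33 S1=22 S2=22 S3=33 S4=22 blocked=[]
Op 3: conn=21 S1=10 S2=22 S3=33 S4=22 blocked=[]
Op 4: conn=13 S1=2 S2=22 S3=33 S4=22 blocked=[]
Op 5: conn=2 S1=2 S2=22 S3=33 S4=11 blocked=[]
Op 6: conn=-4 S1=2 S2=22 S3=33 S4=5 blocked=[1, 2, 3, 4]
Op 7: conn=-10 S1=2 S2=16 S3=33 S4=5 blocked=[1, 2, 3, 4]
Op 8: conn=-27 S1=-15 S2=16 S3=33 S4=5 blocked=[1, 2, 3, 4]
Op 9: conn=-27 S1=-15 S2=16 S3=33 S4=28 blocked=[1, 2, 3, 4]
Op 10: conn=-14 S1=-15 S2=16 S3=33 S4=28 blocked=[1, 2, 3, 4]
Op 11: conn=-14 S1=2 S2=16 S3=33 S4=28 blocked=[1, 2, 3, 4]
Op 12: conn=-14 S1=2 S2=16 S3=41 S4=28 blocked=[1, 2, 3, 4]
Op 13: conn=-25 S1=-9 S2=16 S3=41 S4=28 blocked=[1, 2, 3, 4]

Answer: -25 -9 16 41 28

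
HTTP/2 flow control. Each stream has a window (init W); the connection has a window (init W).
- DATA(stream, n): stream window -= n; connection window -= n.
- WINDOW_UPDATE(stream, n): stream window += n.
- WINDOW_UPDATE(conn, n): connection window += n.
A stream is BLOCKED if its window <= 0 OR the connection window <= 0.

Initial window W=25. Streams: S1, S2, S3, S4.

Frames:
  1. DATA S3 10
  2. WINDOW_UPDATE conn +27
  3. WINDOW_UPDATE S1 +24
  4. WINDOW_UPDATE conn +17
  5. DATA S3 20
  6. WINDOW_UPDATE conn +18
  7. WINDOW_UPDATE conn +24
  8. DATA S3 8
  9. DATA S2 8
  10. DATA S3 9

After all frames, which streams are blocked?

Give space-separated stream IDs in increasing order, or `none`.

Answer: S3

Derivation:
Op 1: conn=15 S1=25 S2=25 S3=15 S4=25 blocked=[]
Op 2: conn=42 S1=25 S2=25 S3=15 S4=25 blocked=[]
Op 3: conn=42 S1=49 S2=25 S3=15 S4=25 blocked=[]
Op 4: conn=59 S1=49 S2=25 S3=15 S4=25 blocked=[]
Op 5: conn=39 S1=49 S2=25 S3=-5 S4=25 blocked=[3]
Op 6: conn=57 S1=49 S2=25 S3=-5 S4=25 blocked=[3]
Op 7: conn=81 S1=49 S2=25 S3=-5 S4=25 blocked=[3]
Op 8: conn=73 S1=49 S2=25 S3=-13 S4=25 blocked=[3]
Op 9: conn=65 S1=49 S2=17 S3=-13 S4=25 blocked=[3]
Op 10: conn=56 S1=49 S2=17 S3=-22 S4=25 blocked=[3]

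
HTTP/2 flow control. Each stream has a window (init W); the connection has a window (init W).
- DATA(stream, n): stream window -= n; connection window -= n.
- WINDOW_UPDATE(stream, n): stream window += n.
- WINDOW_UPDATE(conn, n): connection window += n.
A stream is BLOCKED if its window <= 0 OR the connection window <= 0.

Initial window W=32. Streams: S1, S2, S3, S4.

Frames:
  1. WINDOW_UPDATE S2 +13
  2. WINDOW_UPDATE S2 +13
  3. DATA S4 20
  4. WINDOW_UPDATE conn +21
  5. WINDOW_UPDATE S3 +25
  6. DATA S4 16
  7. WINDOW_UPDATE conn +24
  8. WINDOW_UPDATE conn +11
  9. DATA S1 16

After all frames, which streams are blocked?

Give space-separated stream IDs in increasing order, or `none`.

Op 1: conn=32 S1=32 S2=45 S3=32 S4=32 blocked=[]
Op 2: conn=32 S1=32 S2=58 S3=32 S4=32 blocked=[]
Op 3: conn=12 S1=32 S2=58 S3=32 S4=12 blocked=[]
Op 4: conn=33 S1=32 S2=58 S3=32 S4=12 blocked=[]
Op 5: conn=33 S1=32 S2=58 S3=57 S4=12 blocked=[]
Op 6: conn=17 S1=32 S2=58 S3=57 S4=-4 blocked=[4]
Op 7: conn=41 S1=32 S2=58 S3=57 S4=-4 blocked=[4]
Op 8: conn=52 S1=32 S2=58 S3=57 S4=-4 blocked=[4]
Op 9: conn=36 S1=16 S2=58 S3=57 S4=-4 blocked=[4]

Answer: S4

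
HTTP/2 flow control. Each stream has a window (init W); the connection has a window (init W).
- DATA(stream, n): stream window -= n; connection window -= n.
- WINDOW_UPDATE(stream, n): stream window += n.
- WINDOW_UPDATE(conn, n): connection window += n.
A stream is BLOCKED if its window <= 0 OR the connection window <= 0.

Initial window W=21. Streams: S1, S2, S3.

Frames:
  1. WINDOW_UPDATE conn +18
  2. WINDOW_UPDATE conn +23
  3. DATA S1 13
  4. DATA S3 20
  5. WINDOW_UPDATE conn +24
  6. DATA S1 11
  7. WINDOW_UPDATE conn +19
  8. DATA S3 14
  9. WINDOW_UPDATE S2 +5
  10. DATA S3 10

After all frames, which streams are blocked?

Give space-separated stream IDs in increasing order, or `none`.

Op 1: conn=39 S1=21 S2=21 S3=21 blocked=[]
Op 2: conn=62 S1=21 S2=21 S3=21 blocked=[]
Op 3: conn=49 S1=8 S2=21 S3=21 blocked=[]
Op 4: conn=29 S1=8 S2=21 S3=1 blocked=[]
Op 5: conn=53 S1=8 S2=21 S3=1 blocked=[]
Op 6: conn=42 S1=-3 S2=21 S3=1 blocked=[1]
Op 7: conn=61 S1=-3 S2=21 S3=1 blocked=[1]
Op 8: conn=47 S1=-3 S2=21 S3=-13 blocked=[1, 3]
Op 9: conn=47 S1=-3 S2=26 S3=-13 blocked=[1, 3]
Op 10: conn=37 S1=-3 S2=26 S3=-23 blocked=[1, 3]

Answer: S1 S3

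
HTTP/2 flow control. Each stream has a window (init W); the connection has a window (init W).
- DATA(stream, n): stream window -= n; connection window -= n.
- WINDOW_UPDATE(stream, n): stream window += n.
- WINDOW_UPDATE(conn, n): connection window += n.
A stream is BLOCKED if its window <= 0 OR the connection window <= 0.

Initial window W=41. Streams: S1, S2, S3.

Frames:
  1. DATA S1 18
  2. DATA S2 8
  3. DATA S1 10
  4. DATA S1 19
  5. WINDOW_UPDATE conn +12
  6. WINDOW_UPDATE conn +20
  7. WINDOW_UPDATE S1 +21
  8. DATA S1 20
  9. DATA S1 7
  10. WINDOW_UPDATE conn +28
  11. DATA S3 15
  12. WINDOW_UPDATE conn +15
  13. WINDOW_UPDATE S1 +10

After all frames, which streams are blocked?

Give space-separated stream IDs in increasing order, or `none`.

Answer: S1

Derivation:
Op 1: conn=23 S1=23 S2=41 S3=41 blocked=[]
Op 2: conn=15 S1=23 S2=33 S3=41 blocked=[]
Op 3: conn=5 S1=13 S2=33 S3=41 blocked=[]
Op 4: conn=-14 S1=-6 S2=33 S3=41 blocked=[1, 2, 3]
Op 5: conn=-2 S1=-6 S2=33 S3=41 blocked=[1, 2, 3]
Op 6: conn=18 S1=-6 S2=33 S3=41 blocked=[1]
Op 7: conn=18 S1=15 S2=33 S3=41 blocked=[]
Op 8: conn=-2 S1=-5 S2=33 S3=41 blocked=[1, 2, 3]
Op 9: conn=-9 S1=-12 S2=33 S3=41 blocked=[1, 2, 3]
Op 10: conn=19 S1=-12 S2=33 S3=41 blocked=[1]
Op 11: conn=4 S1=-12 S2=33 S3=26 blocked=[1]
Op 12: conn=19 S1=-12 S2=33 S3=26 blocked=[1]
Op 13: conn=19 S1=-2 S2=33 S3=26 blocked=[1]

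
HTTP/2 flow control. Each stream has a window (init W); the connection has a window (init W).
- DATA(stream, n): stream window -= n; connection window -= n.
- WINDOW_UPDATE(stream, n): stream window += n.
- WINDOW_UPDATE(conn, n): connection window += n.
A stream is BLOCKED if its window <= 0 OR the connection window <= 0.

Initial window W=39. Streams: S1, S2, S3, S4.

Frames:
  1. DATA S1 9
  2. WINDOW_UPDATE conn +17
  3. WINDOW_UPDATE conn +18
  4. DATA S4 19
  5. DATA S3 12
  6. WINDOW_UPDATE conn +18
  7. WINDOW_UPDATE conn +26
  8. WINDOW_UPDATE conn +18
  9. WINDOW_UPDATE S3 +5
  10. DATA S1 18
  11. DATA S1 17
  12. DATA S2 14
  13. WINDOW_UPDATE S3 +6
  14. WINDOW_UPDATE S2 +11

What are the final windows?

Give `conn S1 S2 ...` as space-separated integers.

Answer: 47 -5 36 38 20

Derivation:
Op 1: conn=30 S1=30 S2=39 S3=39 S4=39 blocked=[]
Op 2: conn=47 S1=30 S2=39 S3=39 S4=39 blocked=[]
Op 3: conn=65 S1=30 S2=39 S3=39 S4=39 blocked=[]
Op 4: conn=46 S1=30 S2=39 S3=39 S4=20 blocked=[]
Op 5: conn=34 S1=30 S2=39 S3=27 S4=20 blocked=[]
Op 6: conn=52 S1=30 S2=39 S3=27 S4=20 blocked=[]
Op 7: conn=78 S1=30 S2=39 S3=27 S4=20 blocked=[]
Op 8: conn=96 S1=30 S2=39 S3=27 S4=20 blocked=[]
Op 9: conn=96 S1=30 S2=39 S3=32 S4=20 blocked=[]
Op 10: conn=78 S1=12 S2=39 S3=32 S4=20 blocked=[]
Op 11: conn=61 S1=-5 S2=39 S3=32 S4=20 blocked=[1]
Op 12: conn=47 S1=-5 S2=25 S3=32 S4=20 blocked=[1]
Op 13: conn=47 S1=-5 S2=25 S3=38 S4=20 blocked=[1]
Op 14: conn=47 S1=-5 S2=36 S3=38 S4=20 blocked=[1]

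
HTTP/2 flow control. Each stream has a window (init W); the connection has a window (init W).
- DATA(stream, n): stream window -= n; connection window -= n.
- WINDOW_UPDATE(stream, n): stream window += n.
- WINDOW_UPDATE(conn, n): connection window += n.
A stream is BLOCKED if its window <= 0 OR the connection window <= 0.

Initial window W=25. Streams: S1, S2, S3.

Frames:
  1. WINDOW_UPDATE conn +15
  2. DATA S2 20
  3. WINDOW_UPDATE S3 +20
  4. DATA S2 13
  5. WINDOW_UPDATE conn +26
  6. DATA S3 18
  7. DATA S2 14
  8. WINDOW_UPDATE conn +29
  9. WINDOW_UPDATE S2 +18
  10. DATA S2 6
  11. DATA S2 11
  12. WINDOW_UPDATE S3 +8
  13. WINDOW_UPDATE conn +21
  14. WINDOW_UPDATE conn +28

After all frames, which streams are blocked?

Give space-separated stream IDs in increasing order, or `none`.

Op 1: conn=40 S1=25 S2=25 S3=25 blocked=[]
Op 2: conn=20 S1=25 S2=5 S3=25 blocked=[]
Op 3: conn=20 S1=25 S2=5 S3=45 blocked=[]
Op 4: conn=7 S1=25 S2=-8 S3=45 blocked=[2]
Op 5: conn=33 S1=25 S2=-8 S3=45 blocked=[2]
Op 6: conn=15 S1=25 S2=-8 S3=27 blocked=[2]
Op 7: conn=1 S1=25 S2=-22 S3=27 blocked=[2]
Op 8: conn=30 S1=25 S2=-22 S3=27 blocked=[2]
Op 9: conn=30 S1=25 S2=-4 S3=27 blocked=[2]
Op 10: conn=24 S1=25 S2=-10 S3=27 blocked=[2]
Op 11: conn=13 S1=25 S2=-21 S3=27 blocked=[2]
Op 12: conn=13 S1=25 S2=-21 S3=35 blocked=[2]
Op 13: conn=34 S1=25 S2=-21 S3=35 blocked=[2]
Op 14: conn=62 S1=25 S2=-21 S3=35 blocked=[2]

Answer: S2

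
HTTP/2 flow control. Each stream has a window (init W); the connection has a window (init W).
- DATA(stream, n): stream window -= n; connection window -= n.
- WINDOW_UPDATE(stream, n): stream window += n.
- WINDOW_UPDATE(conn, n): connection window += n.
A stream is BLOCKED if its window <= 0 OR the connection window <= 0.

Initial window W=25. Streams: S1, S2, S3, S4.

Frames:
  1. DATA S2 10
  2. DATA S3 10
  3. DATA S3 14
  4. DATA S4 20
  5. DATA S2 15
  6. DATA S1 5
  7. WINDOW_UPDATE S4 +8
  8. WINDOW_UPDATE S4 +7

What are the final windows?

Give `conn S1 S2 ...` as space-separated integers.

Answer: -49 20 0 1 20

Derivation:
Op 1: conn=15 S1=25 S2=15 S3=25 S4=25 blocked=[]
Op 2: conn=5 S1=25 S2=15 S3=15 S4=25 blocked=[]
Op 3: conn=-9 S1=25 S2=15 S3=1 S4=25 blocked=[1, 2, 3, 4]
Op 4: conn=-29 S1=25 S2=15 S3=1 S4=5 blocked=[1, 2, 3, 4]
Op 5: conn=-44 S1=25 S2=0 S3=1 S4=5 blocked=[1, 2, 3, 4]
Op 6: conn=-49 S1=20 S2=0 S3=1 S4=5 blocked=[1, 2, 3, 4]
Op 7: conn=-49 S1=20 S2=0 S3=1 S4=13 blocked=[1, 2, 3, 4]
Op 8: conn=-49 S1=20 S2=0 S3=1 S4=20 blocked=[1, 2, 3, 4]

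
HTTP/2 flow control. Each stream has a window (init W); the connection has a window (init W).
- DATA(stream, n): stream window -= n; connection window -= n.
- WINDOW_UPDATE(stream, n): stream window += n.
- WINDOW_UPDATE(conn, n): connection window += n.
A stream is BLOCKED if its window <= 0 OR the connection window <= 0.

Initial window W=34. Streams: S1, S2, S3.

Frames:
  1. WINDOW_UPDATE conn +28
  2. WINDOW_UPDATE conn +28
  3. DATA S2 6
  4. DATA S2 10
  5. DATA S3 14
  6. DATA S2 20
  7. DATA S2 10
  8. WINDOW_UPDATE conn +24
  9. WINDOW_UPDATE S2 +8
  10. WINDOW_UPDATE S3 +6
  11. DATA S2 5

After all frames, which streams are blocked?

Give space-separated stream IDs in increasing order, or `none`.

Op 1: conn=62 S1=34 S2=34 S3=34 blocked=[]
Op 2: conn=90 S1=34 S2=34 S3=34 blocked=[]
Op 3: conn=84 S1=34 S2=28 S3=34 blocked=[]
Op 4: conn=74 S1=34 S2=18 S3=34 blocked=[]
Op 5: conn=60 S1=34 S2=18 S3=20 blocked=[]
Op 6: conn=40 S1=34 S2=-2 S3=20 blocked=[2]
Op 7: conn=30 S1=34 S2=-12 S3=20 blocked=[2]
Op 8: conn=54 S1=34 S2=-12 S3=20 blocked=[2]
Op 9: conn=54 S1=34 S2=-4 S3=20 blocked=[2]
Op 10: conn=54 S1=34 S2=-4 S3=26 blocked=[2]
Op 11: conn=49 S1=34 S2=-9 S3=26 blocked=[2]

Answer: S2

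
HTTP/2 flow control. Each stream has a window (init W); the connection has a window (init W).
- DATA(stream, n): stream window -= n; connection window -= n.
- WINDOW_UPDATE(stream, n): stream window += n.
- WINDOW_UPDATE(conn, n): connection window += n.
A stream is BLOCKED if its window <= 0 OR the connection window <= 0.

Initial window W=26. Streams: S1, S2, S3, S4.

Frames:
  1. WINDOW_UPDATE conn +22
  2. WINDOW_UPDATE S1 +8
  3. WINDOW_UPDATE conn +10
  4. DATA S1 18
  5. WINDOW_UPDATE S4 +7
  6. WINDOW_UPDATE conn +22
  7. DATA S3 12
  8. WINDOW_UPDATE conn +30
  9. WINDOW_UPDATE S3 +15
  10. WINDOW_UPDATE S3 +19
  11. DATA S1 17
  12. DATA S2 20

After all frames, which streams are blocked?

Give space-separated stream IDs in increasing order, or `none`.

Answer: S1

Derivation:
Op 1: conn=48 S1=26 S2=26 S3=26 S4=26 blocked=[]
Op 2: conn=48 S1=34 S2=26 S3=26 S4=26 blocked=[]
Op 3: conn=58 S1=34 S2=26 S3=26 S4=26 blocked=[]
Op 4: conn=40 S1=16 S2=26 S3=26 S4=26 blocked=[]
Op 5: conn=40 S1=16 S2=26 S3=26 S4=33 blocked=[]
Op 6: conn=62 S1=16 S2=26 S3=26 S4=33 blocked=[]
Op 7: conn=50 S1=16 S2=26 S3=14 S4=33 blocked=[]
Op 8: conn=80 S1=16 S2=26 S3=14 S4=33 blocked=[]
Op 9: conn=80 S1=16 S2=26 S3=29 S4=33 blocked=[]
Op 10: conn=80 S1=16 S2=26 S3=48 S4=33 blocked=[]
Op 11: conn=63 S1=-1 S2=26 S3=48 S4=33 blocked=[1]
Op 12: conn=43 S1=-1 S2=6 S3=48 S4=33 blocked=[1]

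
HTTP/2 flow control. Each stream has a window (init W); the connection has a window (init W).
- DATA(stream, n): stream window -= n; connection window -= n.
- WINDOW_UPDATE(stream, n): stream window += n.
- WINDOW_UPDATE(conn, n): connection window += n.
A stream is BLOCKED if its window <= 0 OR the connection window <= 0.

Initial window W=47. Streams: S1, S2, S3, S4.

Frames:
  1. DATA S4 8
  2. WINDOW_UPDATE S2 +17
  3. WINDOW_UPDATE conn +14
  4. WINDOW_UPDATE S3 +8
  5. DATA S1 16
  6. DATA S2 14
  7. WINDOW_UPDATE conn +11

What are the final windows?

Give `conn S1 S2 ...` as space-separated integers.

Op 1: conn=39 S1=47 S2=47 S3=47 S4=39 blocked=[]
Op 2: conn=39 S1=47 S2=64 S3=47 S4=39 blocked=[]
Op 3: conn=53 S1=47 S2=64 S3=47 S4=39 blocked=[]
Op 4: conn=53 S1=47 S2=64 S3=55 S4=39 blocked=[]
Op 5: conn=37 S1=31 S2=64 S3=55 S4=39 blocked=[]
Op 6: conn=23 S1=31 S2=50 S3=55 S4=39 blocked=[]
Op 7: conn=34 S1=31 S2=50 S3=55 S4=39 blocked=[]

Answer: 34 31 50 55 39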